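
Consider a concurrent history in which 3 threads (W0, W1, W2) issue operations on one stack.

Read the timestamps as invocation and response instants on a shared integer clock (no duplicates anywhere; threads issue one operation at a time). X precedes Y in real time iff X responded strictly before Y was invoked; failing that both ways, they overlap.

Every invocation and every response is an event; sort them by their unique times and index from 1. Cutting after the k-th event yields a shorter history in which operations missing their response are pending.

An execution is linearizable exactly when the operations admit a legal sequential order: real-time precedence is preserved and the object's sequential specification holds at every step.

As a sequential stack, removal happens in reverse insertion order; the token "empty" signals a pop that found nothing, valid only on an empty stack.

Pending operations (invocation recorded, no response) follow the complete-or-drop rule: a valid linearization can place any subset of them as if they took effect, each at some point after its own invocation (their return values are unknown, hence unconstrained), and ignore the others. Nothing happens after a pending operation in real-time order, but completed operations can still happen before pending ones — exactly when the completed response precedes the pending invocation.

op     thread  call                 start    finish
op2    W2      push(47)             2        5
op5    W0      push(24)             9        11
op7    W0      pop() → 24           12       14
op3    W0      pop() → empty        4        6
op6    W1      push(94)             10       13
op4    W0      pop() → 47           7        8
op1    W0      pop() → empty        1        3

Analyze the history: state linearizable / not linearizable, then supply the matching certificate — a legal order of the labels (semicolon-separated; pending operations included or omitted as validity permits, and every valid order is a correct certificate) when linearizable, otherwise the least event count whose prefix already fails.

after step 1 (op1 pop() → empty): stack <>
after step 2 (op3 pop() → empty): stack <>
after step 3 (op2 push(47)): stack <47>
after step 4 (op4 pop() → 47): stack <>
after step 5 (op5 push(24)): stack <24>
after step 6 (op7 pop() → 24): stack <>
after step 7 (op6 push(94)): stack <94>

linearizable — witness: op1; op3; op2; op4; op5; op7; op6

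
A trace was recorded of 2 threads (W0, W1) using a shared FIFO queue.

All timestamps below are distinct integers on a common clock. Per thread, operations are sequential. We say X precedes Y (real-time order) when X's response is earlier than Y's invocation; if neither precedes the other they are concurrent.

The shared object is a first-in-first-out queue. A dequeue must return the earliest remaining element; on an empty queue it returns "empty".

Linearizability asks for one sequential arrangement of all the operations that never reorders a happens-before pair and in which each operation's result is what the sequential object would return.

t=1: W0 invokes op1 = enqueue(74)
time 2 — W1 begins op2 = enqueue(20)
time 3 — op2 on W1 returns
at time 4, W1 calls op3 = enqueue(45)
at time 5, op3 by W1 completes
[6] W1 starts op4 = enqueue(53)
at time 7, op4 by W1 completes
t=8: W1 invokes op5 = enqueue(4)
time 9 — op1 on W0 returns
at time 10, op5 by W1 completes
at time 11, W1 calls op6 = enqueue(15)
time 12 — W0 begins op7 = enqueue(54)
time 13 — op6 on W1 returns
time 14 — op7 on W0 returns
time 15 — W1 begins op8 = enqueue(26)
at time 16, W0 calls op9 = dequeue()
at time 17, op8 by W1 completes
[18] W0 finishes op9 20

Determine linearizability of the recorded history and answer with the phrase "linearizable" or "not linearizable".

witness order: op2, op1, op3, op4, op5, op6, op7, op8, op9
step 1: op2 enqueue(20) — queue <20>
step 2: op1 enqueue(74) — queue <20,74>
step 3: op3 enqueue(45) — queue <20,74,45>
step 4: op4 enqueue(53) — queue <20,74,45,53>
step 5: op5 enqueue(4) — queue <20,74,45,53,4>
step 6: op6 enqueue(15) — queue <20,74,45,53,4,15>
step 7: op7 enqueue(54) — queue <20,74,45,53,4,15,54>
step 8: op8 enqueue(26) — queue <20,74,45,53,4,15,54,26>
step 9: op9 dequeue() → 20 — queue <74,45,53,4,15,54,26>

linearizable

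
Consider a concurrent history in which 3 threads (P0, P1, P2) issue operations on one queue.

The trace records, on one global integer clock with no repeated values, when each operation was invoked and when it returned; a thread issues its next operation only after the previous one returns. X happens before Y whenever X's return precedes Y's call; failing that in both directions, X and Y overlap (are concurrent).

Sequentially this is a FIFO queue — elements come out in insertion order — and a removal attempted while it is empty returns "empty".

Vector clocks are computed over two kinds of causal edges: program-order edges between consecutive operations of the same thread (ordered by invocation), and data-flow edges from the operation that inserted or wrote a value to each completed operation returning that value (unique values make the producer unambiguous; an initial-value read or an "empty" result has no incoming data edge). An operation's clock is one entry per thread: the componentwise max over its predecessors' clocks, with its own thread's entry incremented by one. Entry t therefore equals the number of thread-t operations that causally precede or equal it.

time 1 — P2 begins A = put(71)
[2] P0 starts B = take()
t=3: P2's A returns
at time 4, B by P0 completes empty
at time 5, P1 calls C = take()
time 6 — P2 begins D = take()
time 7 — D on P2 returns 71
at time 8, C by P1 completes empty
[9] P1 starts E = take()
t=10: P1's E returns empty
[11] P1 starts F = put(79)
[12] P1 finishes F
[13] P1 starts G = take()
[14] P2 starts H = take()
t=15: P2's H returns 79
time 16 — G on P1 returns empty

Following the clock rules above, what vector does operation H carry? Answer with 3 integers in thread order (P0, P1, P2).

A (invocation 1): nothing precedes it; P2's component alone gives (0, 0, 1)
C (invocation 5): nothing precedes it; P1's component alone gives (0, 1, 0)
B (invocation 2): nothing precedes it; P0's component alone gives (1, 0, 0)
D (invocation 6): componentwise max over VC(A)=(0, 0, 1), +1 at P2, giving (0, 0, 2)
E (invocation 9): componentwise max over VC(C)=(0, 1, 0), +1 at P1, giving (0, 2, 0)
F (invocation 11): componentwise max over VC(E)=(0, 2, 0), +1 at P1, giving (0, 3, 0)
G (invocation 13): componentwise max over VC(F)=(0, 3, 0), +1 at P1, giving (0, 4, 0)
H (invocation 14): componentwise max over VC(D)=(0, 0, 2), VC(F)=(0, 3, 0), +1 at P2, giving (0, 3, 3)
target: VC(H) = (0, 3, 3)

(0, 3, 3)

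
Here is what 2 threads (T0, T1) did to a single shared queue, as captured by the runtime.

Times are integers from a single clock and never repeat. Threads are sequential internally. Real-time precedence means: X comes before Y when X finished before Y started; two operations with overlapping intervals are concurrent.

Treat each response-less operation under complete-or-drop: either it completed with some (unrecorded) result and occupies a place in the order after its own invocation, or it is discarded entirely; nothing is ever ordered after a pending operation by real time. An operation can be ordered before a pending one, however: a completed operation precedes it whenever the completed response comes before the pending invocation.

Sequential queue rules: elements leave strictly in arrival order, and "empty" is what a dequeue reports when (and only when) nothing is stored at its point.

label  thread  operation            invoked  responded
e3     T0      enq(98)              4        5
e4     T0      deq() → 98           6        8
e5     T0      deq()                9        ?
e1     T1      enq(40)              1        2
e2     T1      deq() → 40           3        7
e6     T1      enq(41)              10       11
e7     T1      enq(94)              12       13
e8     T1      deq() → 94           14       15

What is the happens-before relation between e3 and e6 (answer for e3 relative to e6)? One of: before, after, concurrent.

e3 spans [4,5], e6 spans [10,11]
resp(e3)=5 < inv(e6)=10

before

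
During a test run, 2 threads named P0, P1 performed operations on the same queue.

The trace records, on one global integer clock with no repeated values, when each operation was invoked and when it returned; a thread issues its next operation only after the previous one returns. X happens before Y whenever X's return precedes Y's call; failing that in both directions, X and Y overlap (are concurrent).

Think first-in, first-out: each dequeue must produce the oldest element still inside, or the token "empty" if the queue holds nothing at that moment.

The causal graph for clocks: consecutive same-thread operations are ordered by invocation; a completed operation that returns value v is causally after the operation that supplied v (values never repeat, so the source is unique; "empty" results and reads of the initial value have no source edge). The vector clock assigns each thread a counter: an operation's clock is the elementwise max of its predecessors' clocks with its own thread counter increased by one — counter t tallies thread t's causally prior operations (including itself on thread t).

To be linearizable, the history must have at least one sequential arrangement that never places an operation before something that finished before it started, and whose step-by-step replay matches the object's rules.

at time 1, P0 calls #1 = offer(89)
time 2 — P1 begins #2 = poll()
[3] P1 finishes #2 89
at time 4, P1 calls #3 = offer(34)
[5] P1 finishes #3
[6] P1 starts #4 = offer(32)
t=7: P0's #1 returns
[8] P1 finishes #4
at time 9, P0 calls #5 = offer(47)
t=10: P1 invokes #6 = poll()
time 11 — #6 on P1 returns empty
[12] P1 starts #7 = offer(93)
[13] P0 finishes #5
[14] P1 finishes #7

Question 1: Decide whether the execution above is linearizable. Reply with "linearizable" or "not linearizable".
not linearizable

already the first 11 events (up to #6's response at time 11) admit no linearization; the first 10 still do
the 5 completed operations admit 4 real-time orders; each fails the queue replay
completion choices over the 1 pending operation (#5) were checked; none helps
for example #1, #2, #3, #4, #6 (pending dropped) fails at step 5: #6 poll() → empty is not legal there
for example #2, #1, #3, #4, #6 (pending dropped) fails at step 1: #2 poll() → 89 is not legal there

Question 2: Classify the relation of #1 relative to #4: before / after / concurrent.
Answer: concurrent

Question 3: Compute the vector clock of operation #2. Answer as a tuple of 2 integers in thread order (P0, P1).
Answer: (1, 1)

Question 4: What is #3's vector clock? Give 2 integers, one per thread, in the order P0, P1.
Answer: (1, 2)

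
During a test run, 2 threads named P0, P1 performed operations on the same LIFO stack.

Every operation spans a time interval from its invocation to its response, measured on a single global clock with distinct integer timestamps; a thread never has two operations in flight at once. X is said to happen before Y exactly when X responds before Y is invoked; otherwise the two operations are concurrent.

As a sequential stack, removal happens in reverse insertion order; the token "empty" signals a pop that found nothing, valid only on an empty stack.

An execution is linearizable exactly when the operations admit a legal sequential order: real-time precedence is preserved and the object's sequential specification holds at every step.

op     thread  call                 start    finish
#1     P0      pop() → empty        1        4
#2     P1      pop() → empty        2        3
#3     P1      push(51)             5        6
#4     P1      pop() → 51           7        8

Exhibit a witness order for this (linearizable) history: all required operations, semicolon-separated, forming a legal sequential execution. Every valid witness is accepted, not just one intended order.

1. #1 pop() → empty, leaving stack <>
2. #2 pop() → empty, leaving stack <>
3. #3 push(51), leaving stack <51>
4. #4 pop() → 51, leaving stack <>

#1; #2; #3; #4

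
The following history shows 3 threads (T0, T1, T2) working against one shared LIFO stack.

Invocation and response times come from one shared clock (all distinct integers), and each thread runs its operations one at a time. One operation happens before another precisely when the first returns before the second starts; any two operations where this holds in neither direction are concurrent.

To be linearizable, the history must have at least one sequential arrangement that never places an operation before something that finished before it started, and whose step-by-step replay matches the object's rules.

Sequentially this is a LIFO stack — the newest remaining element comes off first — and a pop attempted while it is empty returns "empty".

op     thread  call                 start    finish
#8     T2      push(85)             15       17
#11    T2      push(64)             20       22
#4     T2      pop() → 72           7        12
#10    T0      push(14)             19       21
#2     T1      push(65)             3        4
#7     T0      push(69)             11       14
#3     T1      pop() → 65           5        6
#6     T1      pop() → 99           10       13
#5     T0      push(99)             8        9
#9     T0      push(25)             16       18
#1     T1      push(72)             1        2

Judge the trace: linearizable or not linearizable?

one valid linearization: #1, #2, #3, #4, #5, #6, #7, #8, #9, #10, #11
after step 1 (#1 push(72)): stack <72>
after step 2 (#2 push(65)): stack <72,65>
after step 3 (#3 pop() → 65): stack <72>
after step 4 (#4 pop() → 72): stack <>
after step 5 (#5 push(99)): stack <99>
after step 6 (#6 pop() → 99): stack <>
after step 7 (#7 push(69)): stack <69>
after step 8 (#8 push(85)): stack <69,85>
after step 9 (#9 push(25)): stack <69,85,25>
after step 10 (#10 push(14)): stack <69,85,25,14>
after step 11 (#11 push(64)): stack <69,85,25,14,64>

linearizable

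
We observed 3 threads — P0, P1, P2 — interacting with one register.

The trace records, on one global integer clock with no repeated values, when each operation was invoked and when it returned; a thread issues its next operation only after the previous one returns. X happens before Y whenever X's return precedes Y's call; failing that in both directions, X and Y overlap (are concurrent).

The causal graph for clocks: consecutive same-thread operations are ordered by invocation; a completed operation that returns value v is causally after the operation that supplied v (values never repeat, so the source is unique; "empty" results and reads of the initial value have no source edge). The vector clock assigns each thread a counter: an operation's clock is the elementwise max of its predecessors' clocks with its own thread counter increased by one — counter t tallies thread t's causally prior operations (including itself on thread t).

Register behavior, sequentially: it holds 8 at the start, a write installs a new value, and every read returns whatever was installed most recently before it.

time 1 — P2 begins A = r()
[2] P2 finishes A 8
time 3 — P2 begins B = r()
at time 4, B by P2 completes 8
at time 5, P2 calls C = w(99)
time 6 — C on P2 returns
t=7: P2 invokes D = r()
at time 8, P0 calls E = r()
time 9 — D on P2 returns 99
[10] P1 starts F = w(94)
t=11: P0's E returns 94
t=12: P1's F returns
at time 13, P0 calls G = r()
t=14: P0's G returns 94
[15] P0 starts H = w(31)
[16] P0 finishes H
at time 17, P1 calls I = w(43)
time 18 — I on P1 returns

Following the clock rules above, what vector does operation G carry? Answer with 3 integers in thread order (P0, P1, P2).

(2, 1, 0)

A, invoked 1, has no incoming edges; only P2's bump applies → (0, 0, 1)
F, invoked 10, has no incoming edges; only P1's bump applies → (0, 1, 0)
VC(B, invoked at 3): max of VC(A)=(0, 0, 1), then +1 on thread P2 → (0, 0, 2)
VC(I, invoked at 17): max of VC(F)=(0, 1, 0), then +1 on thread P1 → (0, 2, 0)
VC(E, invoked at 8): max of VC(F)=(0, 1, 0), then +1 on thread P0 → (1, 1, 0)
VC(C, invoked at 5): max of VC(B)=(0, 0, 2), then +1 on thread P2 → (0, 0, 3)
VC(G, invoked at 13): max of VC(E)=(1, 1, 0), VC(F)=(0, 1, 0), then +1 on thread P0 → (2, 1, 0)
VC(D, invoked at 7): max of VC(C)=(0, 0, 3), then +1 on thread P2 → (0, 0, 4)
VC(H, invoked at 15): max of VC(G)=(2, 1, 0), then +1 on thread P0 → (3, 1, 0)
target: VC(G) = (2, 1, 0)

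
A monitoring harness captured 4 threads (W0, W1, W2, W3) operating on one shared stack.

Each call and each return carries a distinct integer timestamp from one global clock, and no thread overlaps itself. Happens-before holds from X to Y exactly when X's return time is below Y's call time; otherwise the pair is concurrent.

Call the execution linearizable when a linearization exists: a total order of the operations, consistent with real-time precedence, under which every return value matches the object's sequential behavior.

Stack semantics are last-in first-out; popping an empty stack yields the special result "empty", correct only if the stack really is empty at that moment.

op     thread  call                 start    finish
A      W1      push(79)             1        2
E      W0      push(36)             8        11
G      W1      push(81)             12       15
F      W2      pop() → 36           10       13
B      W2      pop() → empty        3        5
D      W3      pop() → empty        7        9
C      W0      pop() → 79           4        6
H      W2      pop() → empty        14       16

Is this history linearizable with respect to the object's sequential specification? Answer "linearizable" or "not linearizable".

linearizable

a witness: A, C, B, D, E, F, H, G
1. A push(79), leaving stack <79>
2. C pop() → 79, leaving stack <>
3. B pop() → empty, leaving stack <>
4. D pop() → empty, leaving stack <>
5. E push(36), leaving stack <36>
6. F pop() → 36, leaving stack <>
7. H pop() → empty, leaving stack <>
8. G push(81), leaving stack <81>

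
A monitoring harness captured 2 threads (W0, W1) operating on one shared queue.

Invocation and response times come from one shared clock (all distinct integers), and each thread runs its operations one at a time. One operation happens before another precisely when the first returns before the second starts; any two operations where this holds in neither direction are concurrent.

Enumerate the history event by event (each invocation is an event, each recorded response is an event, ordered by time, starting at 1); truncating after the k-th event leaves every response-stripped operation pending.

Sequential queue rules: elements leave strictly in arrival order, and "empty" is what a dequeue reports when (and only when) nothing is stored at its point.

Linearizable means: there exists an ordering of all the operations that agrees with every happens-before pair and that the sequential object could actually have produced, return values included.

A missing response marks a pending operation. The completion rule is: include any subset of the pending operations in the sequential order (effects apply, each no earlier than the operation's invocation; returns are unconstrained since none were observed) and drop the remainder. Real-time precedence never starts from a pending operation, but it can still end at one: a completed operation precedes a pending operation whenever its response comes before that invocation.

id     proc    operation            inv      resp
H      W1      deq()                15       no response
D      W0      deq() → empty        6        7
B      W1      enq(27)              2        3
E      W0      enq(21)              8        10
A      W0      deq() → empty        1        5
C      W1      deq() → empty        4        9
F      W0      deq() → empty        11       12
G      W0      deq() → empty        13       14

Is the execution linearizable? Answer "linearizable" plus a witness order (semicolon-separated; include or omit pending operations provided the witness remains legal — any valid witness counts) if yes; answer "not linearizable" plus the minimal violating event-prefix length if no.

not linearizable — minimal violating prefix: 9 events

cut after 8 events: linearizable; cut after 9 events (C responds, time 9): not linearizable
checked exhaustively: 5 real-time-consistent orders of 4 completed operations, zero legal queue replays
no escape via the 1 pending operation (E): every completion choice fails
for example A, B, C, D (pending dropped) fails at step 3: C deq() → empty is not legal there
for example A, B, D, C (pending dropped) fails at step 3: D deq() → empty is not legal there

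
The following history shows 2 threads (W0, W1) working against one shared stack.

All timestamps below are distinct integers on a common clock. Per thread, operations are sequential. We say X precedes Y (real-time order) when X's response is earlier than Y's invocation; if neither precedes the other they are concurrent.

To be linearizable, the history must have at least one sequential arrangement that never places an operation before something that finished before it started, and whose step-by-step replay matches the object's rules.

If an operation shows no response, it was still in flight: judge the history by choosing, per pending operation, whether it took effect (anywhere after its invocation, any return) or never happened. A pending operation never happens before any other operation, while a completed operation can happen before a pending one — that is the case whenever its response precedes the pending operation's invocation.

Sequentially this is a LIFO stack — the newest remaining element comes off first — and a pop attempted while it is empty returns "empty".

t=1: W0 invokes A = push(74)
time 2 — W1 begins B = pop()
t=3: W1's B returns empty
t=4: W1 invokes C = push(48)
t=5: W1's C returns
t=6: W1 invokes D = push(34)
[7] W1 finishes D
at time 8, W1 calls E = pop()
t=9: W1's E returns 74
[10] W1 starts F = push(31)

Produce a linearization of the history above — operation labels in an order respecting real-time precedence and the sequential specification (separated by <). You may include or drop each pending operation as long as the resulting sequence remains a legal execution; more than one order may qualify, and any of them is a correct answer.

B < C < D < A < E

1. B pop() → empty, leaving stack <>
2. C push(48), leaving stack <48>
3. D push(34), leaving stack <48,34>
4. A push(74) (pending, included), leaving stack <48,34,74>
5. E pop() → 74, leaving stack <48,34>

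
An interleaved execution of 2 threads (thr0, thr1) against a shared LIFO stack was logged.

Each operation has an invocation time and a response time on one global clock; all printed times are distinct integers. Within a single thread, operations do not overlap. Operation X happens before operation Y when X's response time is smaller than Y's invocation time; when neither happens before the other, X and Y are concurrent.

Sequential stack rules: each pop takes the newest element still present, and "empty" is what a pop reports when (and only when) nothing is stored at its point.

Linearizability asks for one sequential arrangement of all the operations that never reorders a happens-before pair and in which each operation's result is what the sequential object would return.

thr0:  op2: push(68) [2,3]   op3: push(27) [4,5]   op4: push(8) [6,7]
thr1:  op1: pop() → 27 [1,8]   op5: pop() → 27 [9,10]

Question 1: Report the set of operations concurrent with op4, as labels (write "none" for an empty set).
op1

op4 spans [6,7]: anything still running between times 6 and 7 counts as concurrent
op1 [1,8]: concurrent
op2 [2,3]: before
op3 [4,5]: before
op5 [9,10]: after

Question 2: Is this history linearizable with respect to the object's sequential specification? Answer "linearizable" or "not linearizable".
not linearizable

already the first 10 events (up to op5's response at time 10) admit no linearization; the first 9 still do
no legal order exists: 4 real-time-consistent candidates over 5 completed LIFO stack operations, all rejected
e.g. op1, op2, op3, op4, op5: illegal at step 1, since op1 pop() → 27 cannot apply there
e.g. op2, op1, op3, op4, op5: illegal at step 2, since op1 pop() → 27 cannot apply there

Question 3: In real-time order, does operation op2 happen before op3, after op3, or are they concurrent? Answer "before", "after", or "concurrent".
before

op2 spans [2,3], op3 spans [4,5]
resp(op2)=3 < inv(op3)=4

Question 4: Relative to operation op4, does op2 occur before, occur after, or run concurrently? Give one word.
before

op2 spans [2,3], op4 spans [6,7]
resp(op2)=3 < inv(op4)=6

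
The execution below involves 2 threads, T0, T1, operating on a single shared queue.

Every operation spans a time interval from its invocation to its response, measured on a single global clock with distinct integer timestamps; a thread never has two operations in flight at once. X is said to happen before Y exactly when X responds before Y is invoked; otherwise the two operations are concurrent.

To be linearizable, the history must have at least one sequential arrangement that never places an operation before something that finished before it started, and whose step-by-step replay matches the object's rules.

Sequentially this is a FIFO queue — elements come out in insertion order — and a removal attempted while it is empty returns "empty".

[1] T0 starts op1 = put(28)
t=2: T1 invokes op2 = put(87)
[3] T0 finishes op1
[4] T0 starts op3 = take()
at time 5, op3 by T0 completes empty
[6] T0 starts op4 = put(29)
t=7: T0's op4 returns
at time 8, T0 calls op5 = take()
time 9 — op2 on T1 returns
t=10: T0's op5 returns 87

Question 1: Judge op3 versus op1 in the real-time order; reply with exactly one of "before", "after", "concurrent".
op3 spans [4,5], op1 spans [1,3]
resp(op1)=3 < inv(op3)=4

after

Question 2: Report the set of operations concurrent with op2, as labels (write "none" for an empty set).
op2 spans [2,9]; an op avoiding the whole window 2..9 is ordered, any other is concurrent
op1 [1,3]: concurrent
op3 [4,5]: concurrent
op4 [6,7]: concurrent
op5 [8,10]: concurrent

op1, op3, op4, op5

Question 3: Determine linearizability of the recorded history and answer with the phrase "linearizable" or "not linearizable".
through event 4 a valid linearization exists; event 5 (op3 responding at time 5) ends that
exactly one order of the 2 completed ops respects real time; the queue replay fails
include/drop combinations of the 1 pending operation (op2) were all tried; none helps
for example op1, op3 (pending dropped) fails at step 2: op3 take() → empty is not legal there

not linearizable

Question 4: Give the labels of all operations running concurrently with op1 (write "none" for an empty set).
overlap test against op1 [1,3]: concurrent iff the interval meets 1..3
op2 [2,9]: concurrent
op3 [4,5]: after
op4 [6,7]: after
op5 [8,10]: after

op2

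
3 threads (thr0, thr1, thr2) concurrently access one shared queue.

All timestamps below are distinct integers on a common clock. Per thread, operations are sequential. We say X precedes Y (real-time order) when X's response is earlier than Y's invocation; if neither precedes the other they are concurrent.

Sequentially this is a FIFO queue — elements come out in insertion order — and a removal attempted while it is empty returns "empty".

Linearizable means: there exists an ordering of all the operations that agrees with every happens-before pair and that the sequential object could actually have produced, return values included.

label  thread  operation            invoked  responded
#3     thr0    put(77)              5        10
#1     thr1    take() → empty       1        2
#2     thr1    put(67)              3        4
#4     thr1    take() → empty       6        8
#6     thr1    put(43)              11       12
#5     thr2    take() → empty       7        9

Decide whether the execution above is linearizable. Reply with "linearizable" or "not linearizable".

cut after 8 events: linearizable; cut after 9 events (#5 responds, time 9): not linearizable
all 2 real-time-respecting orders fail — 4 completed queue operations, no legal replay
completion choices over the 1 pending operation (#3) were checked; none helps
for example #1, #2, #4, #5 (pending dropped) fails at step 3: #4 take() → empty is not legal there
for example #1, #2, #5, #4 (pending dropped) fails at step 3: #5 take() → empty is not legal there

not linearizable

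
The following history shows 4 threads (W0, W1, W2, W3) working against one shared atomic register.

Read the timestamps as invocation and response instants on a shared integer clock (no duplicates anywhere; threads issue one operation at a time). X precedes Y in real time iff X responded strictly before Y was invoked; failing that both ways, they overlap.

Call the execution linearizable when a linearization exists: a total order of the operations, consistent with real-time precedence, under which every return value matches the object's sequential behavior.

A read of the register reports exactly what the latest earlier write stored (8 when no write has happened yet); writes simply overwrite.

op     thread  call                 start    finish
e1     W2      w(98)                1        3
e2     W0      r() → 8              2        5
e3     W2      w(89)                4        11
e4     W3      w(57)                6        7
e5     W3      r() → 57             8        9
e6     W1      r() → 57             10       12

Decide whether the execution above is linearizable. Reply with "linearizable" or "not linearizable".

one valid linearization: e2, e1, e3, e4, e5, e6
step 1: e2 r() → 8 — value 8
step 2: e1 w(98) — value 98
step 3: e3 w(89) — value 89
step 4: e4 w(57) — value 57
step 5: e5 r() → 57 — value 57
step 6: e6 r() → 57 — value 57

linearizable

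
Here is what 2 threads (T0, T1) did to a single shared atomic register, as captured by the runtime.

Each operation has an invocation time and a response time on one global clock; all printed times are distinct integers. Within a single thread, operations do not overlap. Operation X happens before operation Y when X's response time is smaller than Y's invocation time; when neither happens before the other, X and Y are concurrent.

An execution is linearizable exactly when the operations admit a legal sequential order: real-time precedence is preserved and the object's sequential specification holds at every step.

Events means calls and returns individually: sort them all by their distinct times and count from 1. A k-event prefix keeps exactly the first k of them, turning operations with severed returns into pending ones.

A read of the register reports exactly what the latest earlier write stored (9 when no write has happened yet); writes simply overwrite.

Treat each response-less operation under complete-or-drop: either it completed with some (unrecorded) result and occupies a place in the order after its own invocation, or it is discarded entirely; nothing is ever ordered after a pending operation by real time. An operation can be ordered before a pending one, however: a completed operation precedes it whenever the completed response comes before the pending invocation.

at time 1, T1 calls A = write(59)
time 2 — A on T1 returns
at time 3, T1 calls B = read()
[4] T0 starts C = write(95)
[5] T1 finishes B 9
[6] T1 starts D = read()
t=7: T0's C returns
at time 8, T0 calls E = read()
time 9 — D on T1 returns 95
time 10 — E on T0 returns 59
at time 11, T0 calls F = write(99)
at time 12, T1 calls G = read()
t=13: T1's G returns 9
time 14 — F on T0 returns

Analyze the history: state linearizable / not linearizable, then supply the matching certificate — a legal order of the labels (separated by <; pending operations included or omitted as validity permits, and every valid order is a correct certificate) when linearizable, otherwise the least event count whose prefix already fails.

cut after 4 events: linearizable; cut after 5 events (B responds, time 5): not linearizable
exactly one order of the 2 completed ops respects real time; the atomic register replay fails
every completion of the 1 pending operation (C) was checked; none linearizes
e.g. A, B (pending dropped): illegal at step 2, since B read() → 9 cannot apply there

not linearizable — minimal violating prefix: 5 events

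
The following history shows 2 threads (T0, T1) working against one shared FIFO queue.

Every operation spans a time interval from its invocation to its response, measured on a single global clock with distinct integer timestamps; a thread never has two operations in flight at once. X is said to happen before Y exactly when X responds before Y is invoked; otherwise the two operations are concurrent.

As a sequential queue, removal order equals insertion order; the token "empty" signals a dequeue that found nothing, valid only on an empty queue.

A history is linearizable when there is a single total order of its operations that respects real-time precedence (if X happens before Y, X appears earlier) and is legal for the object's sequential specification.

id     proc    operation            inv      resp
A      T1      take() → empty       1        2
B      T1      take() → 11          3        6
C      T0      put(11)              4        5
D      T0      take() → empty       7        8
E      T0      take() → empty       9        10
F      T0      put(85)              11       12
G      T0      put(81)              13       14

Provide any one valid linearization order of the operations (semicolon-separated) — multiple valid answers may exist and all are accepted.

step 1: A take() → empty — queue <>
step 2: C put(11) — queue <11>
step 3: B take() → 11 — queue <>
step 4: D take() → empty — queue <>
step 5: E take() → empty — queue <>
step 6: F put(85) — queue <85>
step 7: G put(81) — queue <85,81>

A; C; B; D; E; F; G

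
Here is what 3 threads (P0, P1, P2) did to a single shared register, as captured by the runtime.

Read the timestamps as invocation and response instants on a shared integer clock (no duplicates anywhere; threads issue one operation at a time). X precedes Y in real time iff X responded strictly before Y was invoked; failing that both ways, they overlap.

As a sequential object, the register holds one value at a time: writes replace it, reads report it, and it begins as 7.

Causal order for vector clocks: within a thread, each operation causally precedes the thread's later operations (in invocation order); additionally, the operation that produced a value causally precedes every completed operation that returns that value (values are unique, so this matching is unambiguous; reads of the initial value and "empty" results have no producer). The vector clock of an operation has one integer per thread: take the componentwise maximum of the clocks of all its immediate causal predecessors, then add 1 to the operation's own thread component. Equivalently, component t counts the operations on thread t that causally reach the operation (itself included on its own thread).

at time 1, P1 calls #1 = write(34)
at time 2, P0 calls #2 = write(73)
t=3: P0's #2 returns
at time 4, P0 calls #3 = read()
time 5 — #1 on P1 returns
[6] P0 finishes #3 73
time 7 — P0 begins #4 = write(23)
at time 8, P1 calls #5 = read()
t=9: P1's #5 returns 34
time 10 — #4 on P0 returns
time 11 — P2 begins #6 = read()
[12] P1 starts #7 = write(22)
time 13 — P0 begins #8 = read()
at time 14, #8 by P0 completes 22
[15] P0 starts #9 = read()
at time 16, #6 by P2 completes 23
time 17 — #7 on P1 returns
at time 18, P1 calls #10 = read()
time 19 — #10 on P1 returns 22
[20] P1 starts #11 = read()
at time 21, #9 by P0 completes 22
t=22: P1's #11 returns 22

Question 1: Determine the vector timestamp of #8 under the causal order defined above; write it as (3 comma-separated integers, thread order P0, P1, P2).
VC(#1, invoked at 1): no causal predecessors; +1 on P1 → (0, 1, 0)
VC(#2, invoked at 2): no causal predecessors; +1 on P0 → (1, 0, 0)
invoked at 8, #5 merges VC(#1)=(0, 1, 0) and bumps P1's slot → (0, 2, 0)
invoked at 4, #3 merges VC(#2)=(1, 0, 0) and bumps P0's slot → (2, 0, 0)
invoked at 12, #7 merges VC(#5)=(0, 2, 0) and bumps P1's slot → (0, 3, 0)
invoked at 7, #4 merges VC(#3)=(2, 0, 0) and bumps P0's slot → (3, 0, 0)
invoked at 18, #10 merges VC(#7)=(0, 3, 0) and bumps P1's slot → (0, 4, 0)
invoked at 11, #6 merges VC(#4)=(3, 0, 0) and bumps P2's slot → (3, 0, 1)
invoked at 20, #11 merges VC(#7)=(0, 3, 0), VC(#10)=(0, 4, 0) and bumps P1's slot → (0, 5, 0)
invoked at 13, #8 merges VC(#4)=(3, 0, 0), VC(#7)=(0, 3, 0) and bumps P0's slot → (4, 3, 0)
invoked at 15, #9 merges VC(#7)=(0, 3, 0), VC(#8)=(4, 3, 0) and bumps P0's slot → (5, 3, 0)
target: VC(#8) = (4, 3, 0)

(4, 3, 0)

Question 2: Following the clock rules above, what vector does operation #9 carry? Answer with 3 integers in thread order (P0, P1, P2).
invoked at 1, #1 has no predecessors; its own P1 bump gives (0, 1, 0)
invoked at 2, #2 has no predecessors; its own P0 bump gives (1, 0, 0)
merge at #5 (invoked 8): VC(#1)=(0, 1, 0), own-thread bump on P1 → (0, 2, 0)
merge at #3 (invoked 4): VC(#2)=(1, 0, 0), own-thread bump on P0 → (2, 0, 0)
merge at #7 (invoked 12): VC(#5)=(0, 2, 0), own-thread bump on P1 → (0, 3, 0)
merge at #4 (invoked 7): VC(#3)=(2, 0, 0), own-thread bump on P0 → (3, 0, 0)
merge at #10 (invoked 18): VC(#7)=(0, 3, 0), own-thread bump on P1 → (0, 4, 0)
merge at #6 (invoked 11): VC(#4)=(3, 0, 0), own-thread bump on P2 → (3, 0, 1)
merge at #11 (invoked 20): VC(#7)=(0, 3, 0), VC(#10)=(0, 4, 0), own-thread bump on P1 → (0, 5, 0)
merge at #8 (invoked 13): VC(#4)=(3, 0, 0), VC(#7)=(0, 3, 0), own-thread bump on P0 → (4, 3, 0)
merge at #9 (invoked 15): VC(#7)=(0, 3, 0), VC(#8)=(4, 3, 0), own-thread bump on P0 → (5, 3, 0)
target: VC(#9) = (5, 3, 0)

(5, 3, 0)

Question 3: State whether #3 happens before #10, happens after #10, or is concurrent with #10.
#3 spans [4,6], #10 spans [18,19]
resp(#3)=6 < inv(#10)=18

before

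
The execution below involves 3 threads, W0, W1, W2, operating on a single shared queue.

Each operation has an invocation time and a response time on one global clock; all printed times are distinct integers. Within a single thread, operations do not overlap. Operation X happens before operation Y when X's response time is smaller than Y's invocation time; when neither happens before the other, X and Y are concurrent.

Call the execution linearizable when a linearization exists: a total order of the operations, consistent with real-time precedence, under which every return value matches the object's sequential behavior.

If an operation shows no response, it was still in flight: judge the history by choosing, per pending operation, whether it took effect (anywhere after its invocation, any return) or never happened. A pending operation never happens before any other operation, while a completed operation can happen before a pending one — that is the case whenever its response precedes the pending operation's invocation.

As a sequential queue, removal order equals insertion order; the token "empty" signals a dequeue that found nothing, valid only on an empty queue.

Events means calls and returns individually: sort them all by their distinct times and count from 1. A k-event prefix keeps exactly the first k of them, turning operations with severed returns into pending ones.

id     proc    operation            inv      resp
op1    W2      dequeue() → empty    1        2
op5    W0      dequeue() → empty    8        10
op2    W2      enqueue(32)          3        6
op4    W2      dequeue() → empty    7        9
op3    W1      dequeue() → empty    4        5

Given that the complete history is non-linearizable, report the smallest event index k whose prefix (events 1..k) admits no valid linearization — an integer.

10

a valid linearization of events 1..9 exists, for instance op1, op3, op2, op5, op4:
1. op1 dequeue() → empty, leaving queue <>
2. op3 dequeue() → empty, leaving queue <>
3. op2 enqueue(32), leaving queue <32>
4. op5 dequeue() (pending, included), leaving queue <>
5. op4 dequeue() → empty, leaving queue <>
with event 10 included (op5 responding at time 10), all real-time-consistent orders fail
e.g. op1, op2, op3, op4, op5: illegal at step 3, since op3 dequeue() → empty cannot apply there
e.g. op1, op2, op3, op5, op4: illegal at step 3, since op3 dequeue() → empty cannot apply there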